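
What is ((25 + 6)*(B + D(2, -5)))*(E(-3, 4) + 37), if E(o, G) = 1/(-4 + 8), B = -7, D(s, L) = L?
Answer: -13857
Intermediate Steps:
E(o, G) = ¼ (E(o, G) = 1/4 = ¼)
((25 + 6)*(B + D(2, -5)))*(E(-3, 4) + 37) = ((25 + 6)*(-7 - 5))*(¼ + 37) = (31*(-12))*(149/4) = -372*149/4 = -13857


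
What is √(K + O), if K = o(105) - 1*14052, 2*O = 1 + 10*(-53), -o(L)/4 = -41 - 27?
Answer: 3*I*√6242/2 ≈ 118.51*I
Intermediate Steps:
o(L) = 272 (o(L) = -4*(-41 - 27) = -4*(-68) = 272)
O = -529/2 (O = (1 + 10*(-53))/2 = (1 - 530)/2 = (½)*(-529) = -529/2 ≈ -264.50)
K = -13780 (K = 272 - 1*14052 = 272 - 14052 = -13780)
√(K + O) = √(-13780 - 529/2) = √(-28089/2) = 3*I*√6242/2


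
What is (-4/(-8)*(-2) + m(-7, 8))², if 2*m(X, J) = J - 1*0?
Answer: 9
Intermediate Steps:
m(X, J) = J/2 (m(X, J) = (J - 1*0)/2 = (J + 0)/2 = J/2)
(-4/(-8)*(-2) + m(-7, 8))² = (-4/(-8)*(-2) + (½)*8)² = (-4*(-⅛)*(-2) + 4)² = ((½)*(-2) + 4)² = (-1 + 4)² = 3² = 9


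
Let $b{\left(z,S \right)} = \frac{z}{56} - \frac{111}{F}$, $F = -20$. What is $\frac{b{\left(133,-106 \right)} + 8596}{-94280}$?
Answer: $- \frac{344157}{3771200} \approx -0.091259$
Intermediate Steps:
$b{\left(z,S \right)} = \frac{111}{20} + \frac{z}{56}$ ($b{\left(z,S \right)} = \frac{z}{56} - \frac{111}{-20} = z \frac{1}{56} - - \frac{111}{20} = \frac{z}{56} + \frac{111}{20} = \frac{111}{20} + \frac{z}{56}$)
$\frac{b{\left(133,-106 \right)} + 8596}{-94280} = \frac{\left(\frac{111}{20} + \frac{1}{56} \cdot 133\right) + 8596}{-94280} = \left(\left(\frac{111}{20} + \frac{19}{8}\right) + 8596\right) \left(- \frac{1}{94280}\right) = \left(\frac{317}{40} + 8596\right) \left(- \frac{1}{94280}\right) = \frac{344157}{40} \left(- \frac{1}{94280}\right) = - \frac{344157}{3771200}$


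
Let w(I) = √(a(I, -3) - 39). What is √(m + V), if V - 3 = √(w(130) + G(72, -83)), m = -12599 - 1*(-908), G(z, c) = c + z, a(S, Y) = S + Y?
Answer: √(-11688 + √(-11 + 2*√22)) ≈ 0.0059 + 108.11*I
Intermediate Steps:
w(I) = √(-42 + I) (w(I) = √((I - 3) - 39) = √((-3 + I) - 39) = √(-42 + I))
m = -11691 (m = -12599 + 908 = -11691)
V = 3 + √(-11 + 2*√22) (V = 3 + √(√(-42 + 130) + (-83 + 72)) = 3 + √(√88 - 11) = 3 + √(2*√22 - 11) = 3 + √(-11 + 2*√22) ≈ 3.0 + 1.2725*I)
√(m + V) = √(-11691 + (3 + √(-11 + 2*√22))) = √(-11688 + √(-11 + 2*√22))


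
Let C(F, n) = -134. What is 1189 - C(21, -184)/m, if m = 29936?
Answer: 17797019/14968 ≈ 1189.0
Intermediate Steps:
1189 - C(21, -184)/m = 1189 - (-134)/29936 = 1189 - 1*(-67/14968) = 1189 + 67/14968 = 17797019/14968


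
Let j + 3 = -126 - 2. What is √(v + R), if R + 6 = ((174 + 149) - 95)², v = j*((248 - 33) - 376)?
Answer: √73069 ≈ 270.31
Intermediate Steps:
j = -131 (j = -3 + (-126 - 2) = -3 - 128 = -131)
v = 21091 (v = -131*((248 - 33) - 376) = -131*(215 - 376) = -131*(-161) = 21091)
R = 51978 (R = -6 + ((174 + 149) - 95)² = -6 + (323 - 95)² = -6 + 228² = -6 + 51984 = 51978)
√(v + R) = √(21091 + 51978) = √73069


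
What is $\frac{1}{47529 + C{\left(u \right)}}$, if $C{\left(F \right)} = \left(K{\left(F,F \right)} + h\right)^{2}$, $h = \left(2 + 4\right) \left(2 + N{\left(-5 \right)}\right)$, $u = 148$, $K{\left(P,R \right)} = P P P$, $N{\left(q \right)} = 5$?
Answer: $\frac{1}{10509487731085} \approx 9.5152 \cdot 10^{-14}$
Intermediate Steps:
$K{\left(P,R \right)} = P^{3}$ ($K{\left(P,R \right)} = P^{2} P = P^{3}$)
$h = 42$ ($h = \left(2 + 4\right) \left(2 + 5\right) = 6 \cdot 7 = 42$)
$C{\left(F \right)} = \left(42 + F^{3}\right)^{2}$ ($C{\left(F \right)} = \left(F^{3} + 42\right)^{2} = \left(42 + F^{3}\right)^{2}$)
$\frac{1}{47529 + C{\left(u \right)}} = \frac{1}{47529 + \left(42 + 148^{3}\right)^{2}} = \frac{1}{47529 + \left(42 + 3241792\right)^{2}} = \frac{1}{47529 + 3241834^{2}} = \frac{1}{47529 + 10509487683556} = \frac{1}{10509487731085}$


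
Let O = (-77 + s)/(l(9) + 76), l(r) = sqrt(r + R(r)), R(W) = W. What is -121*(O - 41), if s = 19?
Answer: 14549403/2879 - 10527*sqrt(2)/2879 ≈ 5048.5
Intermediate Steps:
l(r) = sqrt(2)*sqrt(r) (l(r) = sqrt(r + r) = sqrt(2*r) = sqrt(2)*sqrt(r))
O = -58/(76 + 3*sqrt(2)) (O = (-77 + 19)/(sqrt(2)*sqrt(9) + 76) = -58/(sqrt(2)*3 + 76) = -58/(3*sqrt(2) + 76) = -58/(76 + 3*sqrt(2)) ≈ -0.72281)
-121*(O - 41) = -121*((-2204/2879 + 87*sqrt(2)/2879) - 41) = -121*(-120243/2879 + 87*sqrt(2)/2879) = 14549403/2879 - 10527*sqrt(2)/2879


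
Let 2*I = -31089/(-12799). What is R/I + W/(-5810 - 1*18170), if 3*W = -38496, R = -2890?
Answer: -443399695388/186378555 ≈ -2379.0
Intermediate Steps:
I = 31089/25598 (I = (-31089/(-12799))/2 = (-31089*(-1/12799))/2 = (½)*(31089/12799) = 31089/25598 ≈ 1.2145)
W = -12832 (W = (⅓)*(-38496) = -12832)
R/I + W/(-5810 - 1*18170) = -2890/31089/25598 - 12832/(-5810 - 1*18170) = -2890*25598/31089 - 12832/(-5810 - 18170) = -73978220/31089 - 12832/(-23980) = -73978220/31089 - 12832*(-1/23980) = -73978220/31089 + 3208/5995 = -443399695388/186378555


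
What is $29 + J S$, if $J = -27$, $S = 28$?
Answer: $-727$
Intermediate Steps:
$29 + J S = 29 - 756 = -727$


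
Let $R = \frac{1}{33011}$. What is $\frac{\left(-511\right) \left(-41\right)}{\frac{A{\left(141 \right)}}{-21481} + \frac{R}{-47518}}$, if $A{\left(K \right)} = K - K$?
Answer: $-32864088439798$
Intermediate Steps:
$R = \frac{1}{33011} \approx 3.0293 \cdot 10^{-5}$
$A{\left(K \right)} = 0$
$\frac{\left(-511\right) \left(-41\right)}{\frac{A{\left(141 \right)}}{-21481} + \frac{R}{-47518}} = \frac{\left(-511\right) \left(-41\right)}{\frac{0}{-21481} + \frac{1}{33011 \left(-47518\right)}} = \frac{20951}{0 \left(- \frac{1}{21481}\right) + \frac{1}{33011} \left(- \frac{1}{47518}\right)} = \frac{20951}{0 - \frac{1}{1568616698}} = \frac{20951}{- \frac{1}{1568616698}} = 20951 \left(-1568616698\right) = -32864088439798$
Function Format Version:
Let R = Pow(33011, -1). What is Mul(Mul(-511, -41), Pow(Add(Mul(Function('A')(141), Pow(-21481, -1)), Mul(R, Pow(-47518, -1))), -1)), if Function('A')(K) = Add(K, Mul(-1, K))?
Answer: -32864088439798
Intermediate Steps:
R = Rational(1, 33011) ≈ 3.0293e-5
Function('A')(K) = 0
Mul(Mul(-511, -41), Pow(Add(Mul(Function('A')(141), Pow(-21481, -1)), Mul(R, Pow(-47518, -1))), -1)) = Mul(Mul(-511, -41), Pow(Add(Mul(0, Pow(-21481, -1)), Mul(Rational(1, 33011), Pow(-47518, -1))), -1)) = Mul(20951, Pow(Add(Mul(0, Rational(-1, 21481)), Mul(Rational(1, 33011), Rational(-1, 47518))), -1)) = Mul(20951, Pow(Add(0, Rational(-1, 1568616698)), -1)) = Mul(20951, Pow(Rational(-1, 1568616698), -1)) = Mul(20951, -1568616698) = -32864088439798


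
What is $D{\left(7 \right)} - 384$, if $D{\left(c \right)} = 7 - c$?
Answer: $-384$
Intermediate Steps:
$D{\left(7 \right)} - 384 = \left(7 - 7\right) - 384 = 0 - 384 = -384$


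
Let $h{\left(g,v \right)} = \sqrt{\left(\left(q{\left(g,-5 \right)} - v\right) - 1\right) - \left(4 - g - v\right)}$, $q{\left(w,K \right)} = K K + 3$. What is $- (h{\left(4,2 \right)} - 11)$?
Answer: $11 - 3 \sqrt{3} \approx 5.8038$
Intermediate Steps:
$q{\left(w,K \right)} = 3 + K^{2}$ ($q{\left(w,K \right)} = K^{2} + 3 = 3 + K^{2}$)
$h{\left(g,v \right)} = \sqrt{23 + g}$ ($h{\left(g,v \right)} = \sqrt{\left(\left(\left(3 + \left(-5\right)^{2}\right) - v\right) - 1\right) - \left(4 - g - v\right)} = \sqrt{\left(\left(\left(3 + 25\right) - v\right) - 1\right) + \left(-4 + g + v\right)} = \sqrt{\left(\left(28 - v\right) - 1\right) + \left(-4 + g + v\right)} = \sqrt{\left(27 - v\right) + \left(-4 + g + v\right)} = \sqrt{23 + g}$)
$- (h{\left(4,2 \right)} - 11) = - (\sqrt{23 + 4} - 11) = - (\sqrt{27} - 11) = - (3 \sqrt{3} - 11) = - (-11 + 3 \sqrt{3}) = 11 - 3 \sqrt{3}$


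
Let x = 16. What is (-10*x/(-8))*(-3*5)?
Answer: -300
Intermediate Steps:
(-10*x/(-8))*(-3*5) = (-160/(-8))*(-3*5) = -160*(-1)/8*(-15) = -10*(-2)*(-15) = 20*(-15) = -300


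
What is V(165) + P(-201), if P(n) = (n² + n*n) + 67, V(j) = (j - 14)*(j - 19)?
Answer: 102915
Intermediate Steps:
V(j) = (-19 + j)*(-14 + j) (V(j) = (-14 + j)*(-19 + j) = (-19 + j)*(-14 + j))
P(n) = 67 + 2*n² (P(n) = (n² + n²) + 67 = 2*n² + 67 = 67 + 2*n²)
V(165) + P(-201) = (266 + 165² - 33*165) + (67 + 2*(-201)²) = (266 + 27225 - 5445) + (67 + 2*40401) = 22046 + (67 + 80802) = 22046 + 80869 = 102915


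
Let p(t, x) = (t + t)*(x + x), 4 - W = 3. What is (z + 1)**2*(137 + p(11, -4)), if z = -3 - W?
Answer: -351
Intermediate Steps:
W = 1 (W = 4 - 1*3 = 4 - 3 = 1)
z = -4 (z = -3 - 1*1 = -3 - 1 = -4)
p(t, x) = 4*t*x (p(t, x) = (2*t)*(2*x) = 4*t*x)
(z + 1)**2*(137 + p(11, -4)) = (-4 + 1)**2*(137 + 4*11*(-4)) = (-3)**2*(137 - 176) = 9*(-39) = -351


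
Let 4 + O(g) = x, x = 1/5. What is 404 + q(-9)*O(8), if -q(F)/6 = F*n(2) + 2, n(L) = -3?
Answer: 5326/5 ≈ 1065.2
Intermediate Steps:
q(F) = -12 + 18*F (q(F) = -6*(F*(-3) + 2) = -6*(-3*F + 2) = -6*(2 - 3*F) = -12 + 18*F)
x = ⅕ ≈ 0.20000
O(g) = -19/5 (O(g) = -4 + ⅕ = -19/5)
404 + q(-9)*O(8) = 404 + (-12 + 18*(-9))*(-19/5) = 404 + (-12 - 162)*(-19/5) = 404 - 174*(-19/5) = 404 + 3306/5 = 5326/5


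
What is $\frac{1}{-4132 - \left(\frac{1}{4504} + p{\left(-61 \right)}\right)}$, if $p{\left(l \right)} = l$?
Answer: $- \frac{4504}{18335785} \approx -0.00024564$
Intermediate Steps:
$\frac{1}{-4132 - \left(\frac{1}{4504} + p{\left(-61 \right)}\right)} = \frac{1}{-4132 + \left(\frac{1}{-4504} - -61\right)} = \frac{1}{-4132 + \left(- \frac{1}{4504} + 61\right)} = \frac{1}{-4132 + \frac{274743}{4504}} = \frac{1}{- \frac{18335785}{4504}} = - \frac{4504}{18335785}$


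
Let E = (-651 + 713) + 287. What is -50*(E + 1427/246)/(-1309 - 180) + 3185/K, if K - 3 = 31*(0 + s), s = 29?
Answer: 62231945/4029234 ≈ 15.445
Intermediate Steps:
E = 349 (E = 62 + 287 = 349)
K = 902 (K = 3 + 31*(0 + 29) = 3 + 31*29 = 3 + 899 = 902)
-50*(E + 1427/246)/(-1309 - 180) + 3185/K = -50*(349 + 1427/246)/(-1309 - 180) + 3185/902 = -50/((-1489/(349 + 1427*(1/246)))) + 3185*(1/902) = -50/((-1489/(349 + 1427/246))) + 3185/902 = -50/((-1489/87281/246)) + 3185/902 = -50/((-1489*246/87281)) + 3185/902 = -50/(-366294/87281) + 3185/902 = -50*(-87281/366294) + 3185/902 = 2182025/183147 + 3185/902 = 62231945/4029234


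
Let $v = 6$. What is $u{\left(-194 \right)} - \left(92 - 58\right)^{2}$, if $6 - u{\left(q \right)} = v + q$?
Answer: $-962$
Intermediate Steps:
$u{\left(q \right)} = - q$ ($u{\left(q \right)} = 6 - \left(6 + q\right) = - q$)
$u{\left(-194 \right)} - \left(92 - 58\right)^{2} = \left(-1\right) \left(-194\right) - \left(92 - 58\right)^{2} = 194 - 34^{2} = 194 - 1156 = -962$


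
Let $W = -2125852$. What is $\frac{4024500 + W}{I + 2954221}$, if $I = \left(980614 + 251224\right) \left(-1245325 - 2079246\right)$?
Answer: $- \frac{1898648}{4095329937277} \approx -4.6361 \cdot 10^{-7}$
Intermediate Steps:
$I = -4095332891498$ ($I = 1231838 \left(-3324571\right) = -4095332891498$)
$\frac{4024500 + W}{I + 2954221} = \frac{4024500 - 2125852}{-4095332891498 + 2954221} = \frac{1898648}{-4095329937277} = 1898648 \left(- \frac{1}{4095329937277}\right) = - \frac{1898648}{4095329937277}$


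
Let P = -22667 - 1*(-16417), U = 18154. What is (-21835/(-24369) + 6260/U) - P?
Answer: 4417758155/706701 ≈ 6251.2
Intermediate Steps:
P = -6250 (P = -22667 + 16417 = -6250)
(-21835/(-24369) + 6260/U) - P = (-21835/(-24369) + 6260/18154) - 1*(-6250) = (-21835*(-1/24369) + 6260*(1/18154)) + 6250 = (21835/24369 + 10/29) + 6250 = 876905/706701 + 6250 = 4417758155/706701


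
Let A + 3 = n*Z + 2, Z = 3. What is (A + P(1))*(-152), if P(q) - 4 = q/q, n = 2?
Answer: -1520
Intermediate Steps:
P(q) = 5 (P(q) = 4 + q/q = 4 + 1 = 5)
A = 5 (A = -3 + (2*3 + 2) = -3 + (6 + 2) = -3 + 8 = 5)
(A + P(1))*(-152) = (5 + 5)*(-152) = 10*(-152) = -1520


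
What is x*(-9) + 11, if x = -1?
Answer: 20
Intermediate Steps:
x*(-9) + 11 = -1*(-9) + 11 = 9 + 11 = 20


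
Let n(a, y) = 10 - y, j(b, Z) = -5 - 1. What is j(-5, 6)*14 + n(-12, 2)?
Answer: -76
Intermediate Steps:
j(b, Z) = -6
j(-5, 6)*14 + n(-12, 2) = -6*14 + (10 - 1*2) = -84 + (10 - 2) = -84 + 8 = -76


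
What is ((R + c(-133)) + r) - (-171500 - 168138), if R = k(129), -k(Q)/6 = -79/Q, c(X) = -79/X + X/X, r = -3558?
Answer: 1922071650/5719 ≈ 3.3609e+5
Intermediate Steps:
c(X) = 1 - 79/X (c(X) = -79/X + 1 = 1 - 79/X)
k(Q) = 474/Q (k(Q) = -(-474)/Q = 474/Q)
R = 158/43 (R = 474/129 = 474*(1/129) = 158/43 ≈ 3.6744)
((R + c(-133)) + r) - (-171500 - 168138) = ((158/43 + (-79 - 133)/(-133)) - 3558) - (-171500 - 168138) = ((158/43 - 1/133*(-212)) - 3558) - 1*(-339638) = ((158/43 + 212/133) - 3558) + 339638 = (30130/5719 - 3558) + 339638 = -20318072/5719 + 339638 = 1922071650/5719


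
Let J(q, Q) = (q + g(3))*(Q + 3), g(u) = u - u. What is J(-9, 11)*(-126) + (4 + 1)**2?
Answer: 15901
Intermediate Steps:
g(u) = 0
J(q, Q) = q*(3 + Q) (J(q, Q) = (q + 0)*(Q + 3) = q*(3 + Q))
J(-9, 11)*(-126) + (4 + 1)**2 = -9*(3 + 11)*(-126) + (4 + 1)**2 = -9*14*(-126) + 5**2 = -126*(-126) + 25 = 15876 + 25 = 15901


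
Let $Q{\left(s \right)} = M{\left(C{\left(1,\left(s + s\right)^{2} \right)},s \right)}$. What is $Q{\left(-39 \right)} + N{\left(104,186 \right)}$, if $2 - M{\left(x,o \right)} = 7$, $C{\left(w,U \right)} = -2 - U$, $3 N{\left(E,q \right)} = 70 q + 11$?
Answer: $\frac{13016}{3} \approx 4338.7$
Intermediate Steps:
$N{\left(E,q \right)} = \frac{11}{3} + \frac{70 q}{3}$ ($N{\left(E,q \right)} = \frac{70 q + 11}{3} = \frac{11 + 70 q}{3} = \frac{11}{3} + \frac{70 q}{3}$)
$M{\left(x,o \right)} = -5$ ($M{\left(x,o \right)} = 2 - 7 = -5$)
$Q{\left(s \right)} = -5$
$Q{\left(-39 \right)} + N{\left(104,186 \right)} = -5 + \left(\frac{11}{3} + \frac{70}{3} \cdot 186\right) = -5 + \left(\frac{11}{3} + 4340\right) = -5 + \frac{13031}{3} = \frac{13016}{3}$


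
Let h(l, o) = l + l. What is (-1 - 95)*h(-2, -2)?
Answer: 384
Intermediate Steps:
h(l, o) = 2*l
(-1 - 95)*h(-2, -2) = (-1 - 95)*(2*(-2)) = -96*(-4) = 384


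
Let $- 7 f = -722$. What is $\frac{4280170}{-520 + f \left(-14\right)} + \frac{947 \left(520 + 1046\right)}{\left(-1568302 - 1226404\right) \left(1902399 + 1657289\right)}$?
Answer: $- \frac{5322541956618556211}{2442303086579224} \approx -2179.3$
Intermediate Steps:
$f = \frac{722}{7}$ ($f = \left(- \frac{1}{7}\right) \left(-722\right) = \frac{722}{7} \approx 103.14$)
$\frac{4280170}{-520 + f \left(-14\right)} + \frac{947 \left(520 + 1046\right)}{\left(-1568302 - 1226404\right) \left(1902399 + 1657289\right)} = \frac{4280170}{-520 + \frac{722}{7} \left(-14\right)} + \frac{947 \left(520 + 1046\right)}{\left(-1568302 - 1226404\right) \left(1902399 + 1657289\right)} = \frac{4280170}{-520 - 1444} + \frac{947 \cdot 1566}{\left(-2794706\right) 3559688} = \frac{4280170}{-1964} + \frac{1483002}{-9948281411728} = 4280170 \left(- \frac{1}{1964}\right) + 1483002 \left(- \frac{1}{9948281411728}\right) = - \frac{2140085}{982} - \frac{741501}{4974140705864} = - \frac{5322541956618556211}{2442303086579224}$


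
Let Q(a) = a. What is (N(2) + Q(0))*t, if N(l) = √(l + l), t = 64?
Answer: 128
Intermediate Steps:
N(l) = √2*√l (N(l) = √(2*l) = √2*√l)
(N(2) + Q(0))*t = (√2*√2 + 0)*64 = (2 + 0)*64 = 2*64 = 128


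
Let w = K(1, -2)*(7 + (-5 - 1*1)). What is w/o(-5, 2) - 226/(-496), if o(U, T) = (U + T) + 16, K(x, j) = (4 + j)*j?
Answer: 477/3224 ≈ 0.14795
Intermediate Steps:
K(x, j) = j*(4 + j)
o(U, T) = 16 + T + U (o(U, T) = (T + U) + 16 = 16 + T + U)
w = -4 (w = (-2*(4 - 2))*(7 + (-5 - 1*1)) = (-2*2)*(7 + (-5 - 1)) = -4*(7 - 6) = -4*1 = -4)
w/o(-5, 2) - 226/(-496) = -4/(16 + 2 - 5) - 226/(-496) = -4/13 - 226*(-1/496) = -4*1/13 + 113/248 = -4/13 + 113/248 = 477/3224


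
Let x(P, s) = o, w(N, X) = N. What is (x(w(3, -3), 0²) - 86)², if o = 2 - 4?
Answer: 7744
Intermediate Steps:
o = -2
x(P, s) = -2
(x(w(3, -3), 0²) - 86)² = (-2 - 86)² = (-88)² = 7744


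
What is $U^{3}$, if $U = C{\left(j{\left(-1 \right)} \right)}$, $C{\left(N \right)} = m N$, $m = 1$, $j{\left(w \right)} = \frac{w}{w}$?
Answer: $1$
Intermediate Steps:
$j{\left(w \right)} = 1$
$C{\left(N \right)} = N$ ($C{\left(N \right)} = 1 N = N$)
$U = 1$
$U^{3} = 1^{3} = 1$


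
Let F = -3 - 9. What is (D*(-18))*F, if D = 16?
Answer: 3456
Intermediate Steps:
F = -12
(D*(-18))*F = (16*(-18))*(-12) = -288*(-12) = 3456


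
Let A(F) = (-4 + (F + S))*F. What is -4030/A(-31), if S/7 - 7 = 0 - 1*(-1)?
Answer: 130/21 ≈ 6.1905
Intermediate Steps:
S = 56 (S = 49 + 7*(0 - 1*(-1)) = 49 + 7*(0 + 1) = 49 + 7*1 = 49 + 7 = 56)
A(F) = F*(52 + F) (A(F) = (-4 + (F + 56))*F = (-4 + (56 + F))*F = (52 + F)*F = F*(52 + F))
-4030/A(-31) = -4030*(-1/(31*(52 - 31))) = -4030/((-31*21)) = -4030/(-651) = -4030*(-1/651) = 130/21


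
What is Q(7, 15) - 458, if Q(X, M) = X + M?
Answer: -436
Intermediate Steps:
Q(X, M) = M + X
Q(7, 15) - 458 = (15 + 7) - 458 = 22 - 458 = -436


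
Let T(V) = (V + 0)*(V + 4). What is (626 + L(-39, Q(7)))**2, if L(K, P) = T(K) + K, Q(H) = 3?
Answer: 3810304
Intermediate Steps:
T(V) = V*(4 + V)
L(K, P) = K + K*(4 + K) (L(K, P) = K*(4 + K) + K = K + K*(4 + K))
(626 + L(-39, Q(7)))**2 = (626 - 39*(5 - 39))**2 = (626 - 39*(-34))**2 = (626 + 1326)**2 = 1952**2 = 3810304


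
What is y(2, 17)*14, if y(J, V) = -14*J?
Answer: -392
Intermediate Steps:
y(2, 17)*14 = -14*2*14 = -28*14 = -392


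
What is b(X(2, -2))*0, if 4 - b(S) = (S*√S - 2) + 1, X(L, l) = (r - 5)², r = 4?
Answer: 0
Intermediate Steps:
X(L, l) = 1 (X(L, l) = (4 - 5)² = (-1)² = 1)
b(S) = 5 - S^(3/2) (b(S) = 4 - ((S*√S - 2) + 1) = 4 - ((S^(3/2) - 2) + 1) = 4 - ((-2 + S^(3/2)) + 1) = 4 - (-1 + S^(3/2)) = 4 + (1 - S^(3/2)) = 5 - S^(3/2))
b(X(2, -2))*0 = (5 - 1^(3/2))*0 = (5 - 1*1)*0 = (5 - 1)*0 = 4*0 = 0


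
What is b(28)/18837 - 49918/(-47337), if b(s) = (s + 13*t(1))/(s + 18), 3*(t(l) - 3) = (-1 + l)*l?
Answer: 14419072805/13672535058 ≈ 1.0546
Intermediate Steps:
t(l) = 3 + l*(-1 + l)/3 (t(l) = 3 + ((-1 + l)*l)/3 = 3 + (l*(-1 + l))/3 = 3 + l*(-1 + l)/3)
b(s) = (39 + s)/(18 + s) (b(s) = (s + 13*(3 - ⅓*1 + (⅓)*1²))/(s + 18) = (s + 13*(3 - ⅓ + (⅓)*1))/(18 + s) = (s + 13*(3 - ⅓ + ⅓))/(18 + s) = (s + 13*3)/(18 + s) = (s + 39)/(18 + s) = (39 + s)/(18 + s))
b(28)/18837 - 49918/(-47337) = ((39 + 28)/(18 + 28))/18837 - 49918/(-47337) = (67/46)*(1/18837) - 49918*(-1/47337) = ((1/46)*67)*(1/18837) + 49918/47337 = (67/46)*(1/18837) + 49918/47337 = 67/866502 + 49918/47337 = 14419072805/13672535058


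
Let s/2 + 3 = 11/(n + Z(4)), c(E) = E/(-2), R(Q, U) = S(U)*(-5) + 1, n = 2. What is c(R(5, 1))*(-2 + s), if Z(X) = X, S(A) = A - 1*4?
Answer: 104/3 ≈ 34.667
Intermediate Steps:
S(A) = -4 + A (S(A) = A - 4 = -4 + A)
R(Q, U) = 21 - 5*U (R(Q, U) = (-4 + U)*(-5) + 1 = (20 - 5*U) + 1 = 21 - 5*U)
c(E) = -E/2 (c(E) = E*(-1/2) = -E/2)
s = -7/3 (s = -6 + 2*(11/(2 + 4)) = -6 + 2*(11/6) = -6 + 11/3 = -7/3 ≈ -2.3333)
c(R(5, 1))*(-2 + s) = (-(21 - 5*1)/2)*(-2 - 7/3) = -(21 - 5)/2*(-13/3) = -1/2*16*(-13/3) = -8*(-13/3) = 104/3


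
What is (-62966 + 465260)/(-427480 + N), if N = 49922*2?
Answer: -67049/54606 ≈ -1.2279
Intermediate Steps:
N = 99844
(-62966 + 465260)/(-427480 + N) = (-62966 + 465260)/(-427480 + 99844) = 402294/(-327636) = 402294*(-1/327636) = -67049/54606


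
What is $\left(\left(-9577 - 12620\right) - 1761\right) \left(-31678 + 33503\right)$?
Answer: $-43723350$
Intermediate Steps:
$\left(\left(-9577 - 12620\right) - 1761\right) \left(-31678 + 33503\right) = \left(\left(-9577 - 12620\right) - 1761\right) 1825 = \left(-22197 - 1761\right) 1825 = \left(-23958\right) 1825 = -43723350$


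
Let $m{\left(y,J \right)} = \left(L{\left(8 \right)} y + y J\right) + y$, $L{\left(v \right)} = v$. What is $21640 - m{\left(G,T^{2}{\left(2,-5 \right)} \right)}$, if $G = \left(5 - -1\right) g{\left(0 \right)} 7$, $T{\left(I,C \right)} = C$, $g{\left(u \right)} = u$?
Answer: $21640$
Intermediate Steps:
$G = 0$ ($G = \left(5 - -1\right) 0 \cdot 7 = \left(5 + 1\right) 0 \cdot 7 = 6 \cdot 0 \cdot 7 = 0 \cdot 7 = 0$)
$m{\left(y,J \right)} = 9 y + J y$ ($m{\left(y,J \right)} = \left(8 y + y J\right) + y = \left(8 y + J y\right) + y = 9 y + J y$)
$21640 - m{\left(G,T^{2}{\left(2,-5 \right)} \right)} = 21640 - 0 \left(9 + \left(-5\right)^{2}\right) = 21640 - 0 \left(9 + 25\right) = 21640 - 0 \cdot 34 = 21640 - 0 = 21640 + 0 = 21640$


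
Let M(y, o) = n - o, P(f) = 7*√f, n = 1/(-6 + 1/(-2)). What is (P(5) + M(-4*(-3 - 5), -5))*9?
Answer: 567/13 + 63*√5 ≈ 184.49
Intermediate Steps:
n = -2/13 (n = 1/(-6 - ½) = 1/(-13/2) = -2/13 ≈ -0.15385)
M(y, o) = -2/13 - o
(P(5) + M(-4*(-3 - 5), -5))*9 = (7*√5 + (-2/13 - 1*(-5)))*9 = (7*√5 + (-2/13 + 5))*9 = (7*√5 + 63/13)*9 = (63/13 + 7*√5)*9 = 567/13 + 63*√5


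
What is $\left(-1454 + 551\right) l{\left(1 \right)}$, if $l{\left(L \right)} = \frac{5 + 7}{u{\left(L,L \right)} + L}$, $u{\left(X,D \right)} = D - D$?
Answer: $-10836$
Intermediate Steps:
$u{\left(X,D \right)} = 0$
$l{\left(L \right)} = \frac{12}{L}$ ($l{\left(L \right)} = \frac{5 + 7}{0 + L} = \frac{12}{L}$)
$\left(-1454 + 551\right) l{\left(1 \right)} = \left(-1454 + 551\right) \frac{12}{1} = - 903 \cdot 12 \cdot 1 = \left(-903\right) 12 = -10836$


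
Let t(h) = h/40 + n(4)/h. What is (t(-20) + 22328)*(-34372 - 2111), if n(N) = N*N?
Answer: -8145449961/10 ≈ -8.1454e+8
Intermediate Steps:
n(N) = N²
t(h) = 16/h + h/40 (t(h) = h/40 + 4²/h = h*(1/40) + 16/h = h/40 + 16/h = 16/h + h/40)
(t(-20) + 22328)*(-34372 - 2111) = ((16/(-20) + (1/40)*(-20)) + 22328)*(-34372 - 2111) = ((16*(-1/20) - ½) + 22328)*(-36483) = ((-⅘ - ½) + 22328)*(-36483) = (-13/10 + 22328)*(-36483) = (223267/10)*(-36483) = -8145449961/10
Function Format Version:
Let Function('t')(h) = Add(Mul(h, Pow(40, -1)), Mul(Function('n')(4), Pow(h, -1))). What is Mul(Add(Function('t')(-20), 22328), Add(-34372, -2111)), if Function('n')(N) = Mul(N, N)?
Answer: Rational(-8145449961, 10) ≈ -8.1454e+8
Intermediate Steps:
Function('n')(N) = Pow(N, 2)
Function('t')(h) = Add(Mul(16, Pow(h, -1)), Mul(Rational(1, 40), h)) (Function('t')(h) = Add(Mul(h, Pow(40, -1)), Mul(Pow(4, 2), Pow(h, -1))) = Add(Mul(h, Rational(1, 40)), Mul(16, Pow(h, -1))) = Add(Mul(Rational(1, 40), h), Mul(16, Pow(h, -1))) = Add(Mul(16, Pow(h, -1)), Mul(Rational(1, 40), h)))
Mul(Add(Function('t')(-20), 22328), Add(-34372, -2111)) = Mul(Add(Add(Mul(16, Pow(-20, -1)), Mul(Rational(1, 40), -20)), 22328), Add(-34372, -2111)) = Mul(Add(Add(Mul(16, Rational(-1, 20)), Rational(-1, 2)), 22328), -36483) = Mul(Add(Add(Rational(-4, 5), Rational(-1, 2)), 22328), -36483) = Mul(Add(Rational(-13, 10), 22328), -36483) = Mul(Rational(223267, 10), -36483) = Rational(-8145449961, 10)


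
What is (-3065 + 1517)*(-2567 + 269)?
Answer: 3557304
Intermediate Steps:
(-3065 + 1517)*(-2567 + 269) = -1548*(-2298) = 3557304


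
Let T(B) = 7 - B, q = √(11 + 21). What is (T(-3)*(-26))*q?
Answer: -1040*√2 ≈ -1470.8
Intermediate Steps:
q = 4*√2 (q = √32 = 4*√2 ≈ 5.6569)
(T(-3)*(-26))*q = ((7 - 1*(-3))*(-26))*(4*√2) = ((7 + 3)*(-26))*(4*√2) = (10*(-26))*(4*√2) = -1040*√2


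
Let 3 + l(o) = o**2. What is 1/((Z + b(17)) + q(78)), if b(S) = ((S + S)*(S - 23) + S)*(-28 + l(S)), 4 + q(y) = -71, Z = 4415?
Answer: -1/43906 ≈ -2.2776e-5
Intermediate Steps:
q(y) = -75 (q(y) = -4 - 71 = -75)
l(o) = -3 + o**2
b(S) = (-31 + S**2)*(S + 2*S*(-23 + S)) (b(S) = ((S + S)*(S - 23) + S)*(-28 + (-3 + S**2)) = ((2*S)*(-23 + S) + S)*(-31 + S**2) = (2*S*(-23 + S) + S)*(-31 + S**2) = (S + 2*S*(-23 + S))*(-31 + S**2) = (-31 + S**2)*(S + 2*S*(-23 + S)))
1/((Z + b(17)) + q(78)) = 1/((4415 + 17*(1395 - 62*17 - 45*17**2 + 2*17**3)) - 75) = 1/((4415 + 17*(1395 - 1054 - 45*289 + 2*4913)) - 75) = 1/((4415 + 17*(1395 - 1054 - 13005 + 9826)) - 75) = 1/((4415 + 17*(-2838)) - 75) = 1/((4415 - 48246) - 75) = 1/(-43831 - 75) = 1/(-43906) = -1/43906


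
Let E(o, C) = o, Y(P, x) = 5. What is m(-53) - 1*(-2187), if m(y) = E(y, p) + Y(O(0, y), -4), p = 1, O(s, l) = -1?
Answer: 2139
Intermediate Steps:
m(y) = 5 + y (m(y) = y + 5 = 5 + y)
m(-53) - 1*(-2187) = (5 - 53) - 1*(-2187) = -48 + 2187 = 2139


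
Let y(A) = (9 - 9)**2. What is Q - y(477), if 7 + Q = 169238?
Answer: 169231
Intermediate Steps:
Q = 169231 (Q = -7 + 169238 = 169231)
y(A) = 0 (y(A) = 0**2 = 0)
Q - y(477) = 169231 - 1*0 = 169231 + 0 = 169231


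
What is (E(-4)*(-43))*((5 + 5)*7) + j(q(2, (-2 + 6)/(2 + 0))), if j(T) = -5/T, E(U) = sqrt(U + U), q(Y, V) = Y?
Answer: -5/2 - 6020*I*sqrt(2) ≈ -2.5 - 8513.6*I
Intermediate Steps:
E(U) = sqrt(2)*sqrt(U) (E(U) = sqrt(2*U) = sqrt(2)*sqrt(U))
(E(-4)*(-43))*((5 + 5)*7) + j(q(2, (-2 + 6)/(2 + 0))) = ((sqrt(2)*sqrt(-4))*(-43))*((5 + 5)*7) - 5/2 = ((sqrt(2)*(2*I))*(-43))*(10*7) - 5*1/2 = ((2*I*sqrt(2))*(-43))*70 - 5/2 = -86*I*sqrt(2)*70 - 5/2 = -6020*I*sqrt(2) - 5/2 = -5/2 - 6020*I*sqrt(2)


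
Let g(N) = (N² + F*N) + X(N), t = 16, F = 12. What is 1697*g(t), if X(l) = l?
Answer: 787408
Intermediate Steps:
g(N) = N² + 13*N (g(N) = (N² + 12*N) + N = N² + 13*N)
1697*g(t) = 1697*(16*(13 + 16)) = 1697*(16*29) = 1697*464 = 787408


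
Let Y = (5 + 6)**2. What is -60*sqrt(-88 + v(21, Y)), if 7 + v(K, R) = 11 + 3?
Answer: -540*I ≈ -540.0*I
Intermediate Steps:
Y = 121 (Y = 11**2 = 121)
v(K, R) = 7 (v(K, R) = -7 + (11 + 3) = -7 + 14 = 7)
-60*sqrt(-88 + v(21, Y)) = -60*sqrt(-88 + 7) = -540*I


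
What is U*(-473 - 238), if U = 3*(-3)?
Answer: 6399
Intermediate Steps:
U = -9
U*(-473 - 238) = -9*(-473 - 238) = -9*(-711) = 6399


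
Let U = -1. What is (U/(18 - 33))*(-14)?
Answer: -14/15 ≈ -0.93333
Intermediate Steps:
(U/(18 - 33))*(-14) = (-1/(18 - 33))*(-14) = (-1/(-15))*(-14) = -1/15*(-1)*(-14) = (1/15)*(-14) = -14/15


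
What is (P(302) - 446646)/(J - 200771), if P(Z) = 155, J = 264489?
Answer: -446491/63718 ≈ -7.0073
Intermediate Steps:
(P(302) - 446646)/(J - 200771) = (155 - 446646)/(264489 - 200771) = -446491/63718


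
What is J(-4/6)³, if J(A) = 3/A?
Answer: -729/8 ≈ -91.125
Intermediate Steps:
J(-4/6)³ = (3/((-4/6)))³ = (3/((-4*⅙)))³ = (3/(-⅔))³ = (3*(-3/2))³ = (-9/2)³ = -729/8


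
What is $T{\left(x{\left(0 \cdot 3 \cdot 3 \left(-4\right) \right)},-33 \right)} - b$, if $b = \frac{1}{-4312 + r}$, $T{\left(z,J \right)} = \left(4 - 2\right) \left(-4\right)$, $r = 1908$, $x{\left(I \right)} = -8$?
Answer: $- \frac{19231}{2404} \approx -7.9996$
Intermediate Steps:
$T{\left(z,J \right)} = -8$ ($T{\left(z,J \right)} = 2 \left(-4\right) = -8$)
$b = - \frac{1}{2404}$ ($b = \frac{1}{-4312 + 1908} = \frac{1}{-2404} = - \frac{1}{2404} \approx -0.00041597$)
$T{\left(x{\left(0 \cdot 3 \cdot 3 \left(-4\right) \right)},-33 \right)} - b = -8 - - \frac{1}{2404} = -8 + \frac{1}{2404} = - \frac{19231}{2404}$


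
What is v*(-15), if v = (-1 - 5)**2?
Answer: -540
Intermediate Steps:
v = 36 (v = (-6)**2 = 36)
v*(-15) = 36*(-15) = -540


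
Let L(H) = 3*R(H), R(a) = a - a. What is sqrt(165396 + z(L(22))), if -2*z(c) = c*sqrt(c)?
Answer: 2*sqrt(41349) ≈ 406.69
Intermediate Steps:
R(a) = 0
L(H) = 0 (L(H) = 3*0 = 0)
z(c) = -c**(3/2)/2 (z(c) = -c*sqrt(c)/2 = -c**(3/2)/2)
sqrt(165396 + z(L(22))) = sqrt(165396 - 0**(3/2)/2) = sqrt(165396 - 1/2*0) = sqrt(165396 + 0) = sqrt(165396) = 2*sqrt(41349)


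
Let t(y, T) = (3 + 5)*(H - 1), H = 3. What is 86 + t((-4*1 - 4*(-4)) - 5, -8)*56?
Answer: 982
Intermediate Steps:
t(y, T) = 16 (t(y, T) = (3 + 5)*(3 - 1) = 8*2 = 16)
86 + t((-4*1 - 4*(-4)) - 5, -8)*56 = 86 + 16*56 = 86 + 896 = 982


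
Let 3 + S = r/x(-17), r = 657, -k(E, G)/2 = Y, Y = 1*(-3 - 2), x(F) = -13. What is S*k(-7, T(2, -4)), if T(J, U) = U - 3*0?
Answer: -6960/13 ≈ -535.38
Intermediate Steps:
Y = -5 (Y = 1*(-5) = -5)
T(J, U) = U (T(J, U) = U + 0 = U)
k(E, G) = 10 (k(E, G) = -2*(-5) = 10)
S = -696/13 (S = -3 + 657/(-13) = -3 + 657*(-1/13) = -3 - 657/13 = -696/13 ≈ -53.538)
S*k(-7, T(2, -4)) = -696/13*10 = -6960/13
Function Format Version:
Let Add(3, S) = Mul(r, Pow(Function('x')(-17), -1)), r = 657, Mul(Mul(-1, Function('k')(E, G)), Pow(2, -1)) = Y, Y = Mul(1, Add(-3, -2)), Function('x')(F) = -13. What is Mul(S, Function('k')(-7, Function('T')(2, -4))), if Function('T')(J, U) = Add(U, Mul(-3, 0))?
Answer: Rational(-6960, 13) ≈ -535.38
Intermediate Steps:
Y = -5 (Y = Mul(1, -5) = -5)
Function('T')(J, U) = U (Function('T')(J, U) = Add(U, 0) = U)
Function('k')(E, G) = 10 (Function('k')(E, G) = Mul(-2, -5) = 10)
S = Rational(-696, 13) (S = Add(-3, Mul(657, Pow(-13, -1))) = Add(-3, Mul(657, Rational(-1, 13))) = Add(-3, Rational(-657, 13)) = Rational(-696, 13) ≈ -53.538)
Mul(S, Function('k')(-7, Function('T')(2, -4))) = Mul(Rational(-696, 13), 10) = Rational(-6960, 13)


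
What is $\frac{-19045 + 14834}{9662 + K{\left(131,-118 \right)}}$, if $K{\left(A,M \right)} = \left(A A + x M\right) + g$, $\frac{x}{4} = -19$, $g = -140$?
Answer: $- \frac{4211}{35651} \approx -0.11812$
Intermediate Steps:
$x = -76$ ($x = 4 \left(-19\right) = -76$)
$K{\left(A,M \right)} = -140 + A^{2} - 76 M$ ($K{\left(A,M \right)} = \left(A A - 76 M\right) - 140 = \left(A^{2} - 76 M\right) - 140 = -140 + A^{2} - 76 M$)
$\frac{-19045 + 14834}{9662 + K{\left(131,-118 \right)}} = \frac{-19045 + 14834}{9662 - \left(-8828 - 17161\right)} = - \frac{4211}{9662 + \left(-140 + 17161 + 8968\right)} = - \frac{4211}{9662 + 25989} = - \frac{4211}{35651}$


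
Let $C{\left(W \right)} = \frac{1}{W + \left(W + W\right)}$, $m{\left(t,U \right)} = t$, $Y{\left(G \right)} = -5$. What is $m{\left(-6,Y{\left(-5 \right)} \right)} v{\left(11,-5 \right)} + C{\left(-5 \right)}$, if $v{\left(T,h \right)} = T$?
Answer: $- \frac{991}{15} \approx -66.067$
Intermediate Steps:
$C{\left(W \right)} = \frac{1}{3 W}$ ($C{\left(W \right)} = \frac{1}{W + 2 W} = \frac{1}{3 W}$)
$m{\left(-6,Y{\left(-5 \right)} \right)} v{\left(11,-5 \right)} + C{\left(-5 \right)} = \left(-6\right) 11 + \frac{1}{3 \left(-5\right)} = -66 + \frac{1}{3} \left(- \frac{1}{5}\right) = -66 - \frac{1}{15} = - \frac{991}{15}$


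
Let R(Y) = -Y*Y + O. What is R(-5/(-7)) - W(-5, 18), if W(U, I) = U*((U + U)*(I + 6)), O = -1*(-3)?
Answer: -58678/49 ≈ -1197.5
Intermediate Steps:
O = 3
R(Y) = 3 - Y² (R(Y) = -Y*Y + 3 = -Y² + 3 = 3 - Y²)
W(U, I) = 2*U²*(6 + I) (W(U, I) = U*((2*U)*(6 + I)) = U*(2*U*(6 + I)) = 2*U²*(6 + I))
R(-5/(-7)) - W(-5, 18) = (3 - (-5/(-7))²) - 2*(-5)²*(6 + 18) = (3 - (-5*(-⅐))²) - 2*25*24 = (3 - (5/7)²) - 1*1200 = (3 - 1*25/49) - 1200 = (3 - 25/49) - 1200 = 122/49 - 1200 = -58678/49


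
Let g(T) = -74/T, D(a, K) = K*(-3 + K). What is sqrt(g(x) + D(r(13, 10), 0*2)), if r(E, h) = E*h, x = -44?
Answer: sqrt(814)/22 ≈ 1.2969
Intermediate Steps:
sqrt(g(x) + D(r(13, 10), 0*2)) = sqrt(-74/(-44) + (0*2)*(-3 + 0*2)) = sqrt(-74*(-1/44) + 0*(-3 + 0)) = sqrt(37/22 + 0*(-3)) = sqrt(37/22 + 0) = sqrt(37/22) = sqrt(814)/22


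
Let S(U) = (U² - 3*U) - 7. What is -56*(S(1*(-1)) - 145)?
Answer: 8288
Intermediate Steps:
S(U) = -7 + U² - 3*U
-56*(S(1*(-1)) - 145) = -56*((-7 + (1*(-1))² - 3*(-1)) - 145) = -56*((-7 + (-1)² - 3*(-1)) - 145) = -56*((-7 + 1 + 3) - 145) = -56*(-3 - 145) = -56*(-148) = 8288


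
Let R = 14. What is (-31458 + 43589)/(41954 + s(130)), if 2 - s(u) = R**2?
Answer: 12131/41760 ≈ 0.29049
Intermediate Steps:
s(u) = -194 (s(u) = 2 - 1*14**2 = 2 - 1*196 = 2 - 196 = -194)
(-31458 + 43589)/(41954 + s(130)) = (-31458 + 43589)/(41954 - 194) = 12131/41760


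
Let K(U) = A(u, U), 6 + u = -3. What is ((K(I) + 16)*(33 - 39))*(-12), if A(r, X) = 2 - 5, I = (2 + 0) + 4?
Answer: 936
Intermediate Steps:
u = -9 (u = -6 - 3 = -9)
I = 6 (I = 2 + 4 = 6)
A(r, X) = -3
K(U) = -3
((K(I) + 16)*(33 - 39))*(-12) = ((-3 + 16)*(33 - 39))*(-12) = (13*(-6))*(-12) = -78*(-12) = 936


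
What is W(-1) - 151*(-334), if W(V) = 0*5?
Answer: 50434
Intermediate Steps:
W(V) = 0
W(-1) - 151*(-334) = 0 - 151*(-334) = 0 + 50434 = 50434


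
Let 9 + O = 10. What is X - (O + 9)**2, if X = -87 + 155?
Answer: -32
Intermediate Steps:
O = 1 (O = -9 + 10 = 1)
X = 68
X - (O + 9)**2 = 68 - (1 + 9)**2 = 68 - 1*10**2 = 68 - 1*100 = 68 - 100 = -32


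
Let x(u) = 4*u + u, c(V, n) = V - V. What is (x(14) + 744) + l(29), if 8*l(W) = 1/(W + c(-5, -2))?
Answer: 188849/232 ≈ 814.00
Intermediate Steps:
c(V, n) = 0
x(u) = 5*u
l(W) = 1/(8*W) (l(W) = 1/(8*(W + 0)) = 1/(8*W))
(x(14) + 744) + l(29) = (5*14 + 744) + (⅛)/29 = (70 + 744) + (⅛)*(1/29) = 814 + 1/232 = 188849/232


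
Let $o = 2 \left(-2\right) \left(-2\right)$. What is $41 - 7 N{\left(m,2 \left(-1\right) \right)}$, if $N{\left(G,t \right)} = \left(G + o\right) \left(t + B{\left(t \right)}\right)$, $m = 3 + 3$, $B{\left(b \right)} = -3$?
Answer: $531$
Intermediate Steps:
$o = 8$ ($o = \left(-4\right) \left(-2\right) = 8$)
$m = 6$
$N{\left(G,t \right)} = \left(-3 + t\right) \left(8 + G\right)$ ($N{\left(G,t \right)} = \left(G + 8\right) \left(t - 3\right) = \left(8 + G\right) \left(-3 + t\right) = \left(-3 + t\right) \left(8 + G\right)$)
$41 - 7 N{\left(m,2 \left(-1\right) \right)} = 41 - 7 \left(-24 - 18 + 8 \cdot 2 \left(-1\right) + 6 \cdot 2 \left(-1\right)\right) = 41 - 7 \left(-24 - 18 + 8 \left(-2\right) + 6 \left(-2\right)\right) = 41 - 7 \left(-24 - 18 - 16 - 12\right) = 41 - -490 = 41 + 490 = 531$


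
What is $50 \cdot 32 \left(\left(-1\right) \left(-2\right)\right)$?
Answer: $3200$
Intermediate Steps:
$50 \cdot 32 \left(\left(-1\right) \left(-2\right)\right) = 1600 \cdot 2 = 3200$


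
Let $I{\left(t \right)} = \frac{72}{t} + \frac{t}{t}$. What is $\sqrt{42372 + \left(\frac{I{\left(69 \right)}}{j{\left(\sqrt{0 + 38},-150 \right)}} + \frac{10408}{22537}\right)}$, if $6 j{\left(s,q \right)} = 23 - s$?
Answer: $\frac{\sqrt{261857416154982122 - 11384961817800556 \sqrt{38}}}{518351 \sqrt{23 - \sqrt{38}}} \approx 205.85$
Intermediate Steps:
$I{\left(t \right)} = 1 + \frac{72}{t}$ ($I{\left(t \right)} = \frac{72}{t} + 1 = 1 + \frac{72}{t}$)
$j{\left(s,q \right)} = \frac{23}{6} - \frac{s}{6}$ ($j{\left(s,q \right)} = \frac{23 - s}{6} = \frac{23}{6} - \frac{s}{6}$)
$\sqrt{42372 + \left(\frac{I{\left(69 \right)}}{j{\left(\sqrt{0 + 38},-150 \right)}} + \frac{10408}{22537}\right)} = \sqrt{42372 + \left(\frac{\frac{1}{69} \left(72 + 69\right)}{\frac{23}{6} - \frac{\sqrt{0 + 38}}{6}} + \frac{10408}{22537}\right)} = \sqrt{42372 + \left(\frac{\frac{1}{69} \cdot 141}{\frac{23}{6} - \frac{\sqrt{38}}{6}} + 10408 \cdot \frac{1}{22537}\right)} = \sqrt{42372 + \left(\frac{47}{23 \left(\frac{23}{6} - \frac{\sqrt{38}}{6}\right)} + \frac{10408}{22537}\right)} = \sqrt{42372 + \left(\frac{10408}{22537} + \frac{47}{23 \left(\frac{23}{6} - \frac{\sqrt{38}}{6}\right)}\right)} = \sqrt{\frac{954948172}{22537} + \frac{47}{23 \left(\frac{23}{6} - \frac{\sqrt{38}}{6}\right)}}$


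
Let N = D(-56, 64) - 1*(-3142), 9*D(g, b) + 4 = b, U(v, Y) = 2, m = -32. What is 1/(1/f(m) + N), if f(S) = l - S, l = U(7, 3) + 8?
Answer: 42/132245 ≈ 0.00031759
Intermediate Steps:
D(g, b) = -4/9 + b/9
l = 10 (l = 2 + 8 = 10)
f(S) = 10 - S
N = 9446/3 (N = (-4/9 + (⅑)*64) - 1*(-3142) = (-4/9 + 64/9) + 3142 = 20/3 + 3142 = 9446/3 ≈ 3148.7)
1/(1/f(m) + N) = 1/(1/(10 - 1*(-32)) + 9446/3) = 1/(1/(10 + 32) + 9446/3) = 1/(1/42 + 9446/3) = 1/(132245/42) = 42/132245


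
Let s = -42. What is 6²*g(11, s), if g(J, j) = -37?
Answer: -1332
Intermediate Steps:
6²*g(11, s) = 6²*(-37) = 36*(-37) = -1332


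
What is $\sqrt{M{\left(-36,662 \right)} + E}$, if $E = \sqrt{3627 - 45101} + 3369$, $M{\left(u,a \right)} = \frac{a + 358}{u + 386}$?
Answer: $\frac{\sqrt{4130595 + 1225 i \sqrt{41474}}}{35} \approx 58.095 + 1.7528 i$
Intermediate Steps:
$M{\left(u,a \right)} = \frac{358 + a}{386 + u}$
$E = 3369 + i \sqrt{41474}$ ($E = \sqrt{-41474} + 3369 = i \sqrt{41474} + 3369 = 3369 + i \sqrt{41474} \approx 3369.0 + 203.65 i$)
$\sqrt{M{\left(-36,662 \right)} + E} = \sqrt{\frac{358 + 662}{386 - 36} + \left(3369 + i \sqrt{41474}\right)} = \sqrt{\frac{1}{350} \cdot 1020 + \left(3369 + i \sqrt{41474}\right)} = \sqrt{\frac{102}{35} + \left(3369 + i \sqrt{41474}\right)} = \sqrt{\frac{118017}{35} + i \sqrt{41474}}$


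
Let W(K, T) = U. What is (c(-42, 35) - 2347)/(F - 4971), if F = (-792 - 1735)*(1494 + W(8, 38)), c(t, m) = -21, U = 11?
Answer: 1184/1904053 ≈ 0.00062183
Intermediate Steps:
W(K, T) = 11
F = -3803135 (F = (-792 - 1735)*(1494 + 11) = -2527*1505 = -3803135)
(c(-42, 35) - 2347)/(F - 4971) = (-21 - 2347)/(-3803135 - 4971) = -2368/(-3808106) = -2368*(-1/3808106) = 1184/1904053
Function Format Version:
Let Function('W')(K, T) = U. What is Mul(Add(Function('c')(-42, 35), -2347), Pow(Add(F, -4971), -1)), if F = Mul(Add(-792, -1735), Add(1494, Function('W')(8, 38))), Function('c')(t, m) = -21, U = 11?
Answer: Rational(1184, 1904053) ≈ 0.00062183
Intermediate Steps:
Function('W')(K, T) = 11
F = -3803135 (F = Mul(Add(-792, -1735), Add(1494, 11)) = Mul(-2527, 1505) = -3803135)
Mul(Add(Function('c')(-42, 35), -2347), Pow(Add(F, -4971), -1)) = Mul(Add(-21, -2347), Pow(Add(-3803135, -4971), -1)) = Mul(-2368, Pow(-3808106, -1)) = Mul(-2368, Rational(-1, 3808106)) = Rational(1184, 1904053)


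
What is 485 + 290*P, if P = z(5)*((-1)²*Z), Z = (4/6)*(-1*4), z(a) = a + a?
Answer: -21745/3 ≈ -7248.3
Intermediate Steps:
z(a) = 2*a
Z = -8/3 (Z = (4*(⅙))*(-4) = (⅔)*(-4) = -8/3 ≈ -2.6667)
P = -80/3 (P = (2*5)*((-1)²*(-8/3)) = 10*(1*(-8/3)) = 10*(-8/3) = -80/3 ≈ -26.667)
485 + 290*P = 485 + 290*(-80/3) = 485 - 23200/3 = -21745/3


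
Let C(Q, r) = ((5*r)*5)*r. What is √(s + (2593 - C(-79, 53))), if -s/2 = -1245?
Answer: 3*I*√7238 ≈ 255.23*I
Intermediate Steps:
C(Q, r) = 25*r² (C(Q, r) = (25*r)*r = 25*r²)
s = 2490 (s = -2*(-1245) = 2490)
√(s + (2593 - C(-79, 53))) = √(2490 + (2593 - 25*53²)) = √(2490 + (2593 - 25*2809)) = √(2490 + (2593 - 1*70225)) = √(2490 + (2593 - 70225)) = √(2490 - 67632) = √(-65142) = 3*I*√7238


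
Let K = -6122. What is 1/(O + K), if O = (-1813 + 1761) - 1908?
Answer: -1/8082 ≈ -0.00012373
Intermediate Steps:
O = -1960 (O = -52 - 1908 = -1960)
1/(O + K) = 1/(-1960 - 6122) = 1/(-8082) = -1/8082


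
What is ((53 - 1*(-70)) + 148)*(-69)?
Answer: -18699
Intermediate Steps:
((53 - 1*(-70)) + 148)*(-69) = ((53 + 70) + 148)*(-69) = (123 + 148)*(-69) = 271*(-69) = -18699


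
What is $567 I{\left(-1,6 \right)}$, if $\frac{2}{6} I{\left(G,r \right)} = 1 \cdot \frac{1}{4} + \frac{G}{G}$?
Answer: $\frac{8505}{4} \approx 2126.3$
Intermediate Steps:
$I{\left(G,r \right)} = \frac{15}{4}$ ($I{\left(G,r \right)} = 3 \left(1 \cdot \frac{1}{4} + \frac{G}{G}\right) = 3 \left(1 \cdot \frac{1}{4} + 1\right) = 3 \left(\frac{1}{4} + 1\right) = 3 \cdot \frac{5}{4} = \frac{15}{4}$)
$567 I{\left(-1,6 \right)} = 567 \cdot \frac{15}{4} = \frac{8505}{4}$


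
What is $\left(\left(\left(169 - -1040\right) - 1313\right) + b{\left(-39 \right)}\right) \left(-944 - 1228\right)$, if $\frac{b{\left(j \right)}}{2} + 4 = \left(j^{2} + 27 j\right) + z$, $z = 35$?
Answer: $-1941768$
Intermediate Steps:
$b{\left(j \right)} = 62 + 2 j^{2} + 54 j$ ($b{\left(j \right)} = -8 + 2 \left(\left(j^{2} + 27 j\right) + 35\right) = -8 + 2 \left(35 + j^{2} + 27 j\right) = -8 + \left(70 + 2 j^{2} + 54 j\right) = 62 + 2 j^{2} + 54 j$)
$\left(\left(\left(169 - -1040\right) - 1313\right) + b{\left(-39 \right)}\right) \left(-944 - 1228\right) = \left(\left(\left(169 - -1040\right) - 1313\right) + \left(62 + 2 \left(-39\right)^{2} + 54 \left(-39\right)\right)\right) \left(-944 - 1228\right) = \left(\left(\left(169 + 1040\right) - 1313\right) + \left(62 + 2 \cdot 1521 - 2106\right)\right) \left(-2172\right) = \left(\left(1209 - 1313\right) + \left(62 + 3042 - 2106\right)\right) \left(-2172\right) = \left(-104 + 998\right) \left(-2172\right) = 894 \left(-2172\right) = -1941768$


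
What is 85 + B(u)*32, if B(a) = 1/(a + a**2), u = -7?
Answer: 1801/21 ≈ 85.762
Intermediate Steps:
85 + B(u)*32 = 85 + (1/((-7)*(1 - 7)))*32 = 85 - 1/7/(-6)*32 = 85 - 1/7*(-1/6)*32 = 85 + (1/42)*32 = 85 + 16/21 = 1801/21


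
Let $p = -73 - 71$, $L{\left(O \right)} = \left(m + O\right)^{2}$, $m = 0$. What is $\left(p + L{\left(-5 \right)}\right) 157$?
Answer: $-18683$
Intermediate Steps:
$L{\left(O \right)} = O^{2}$ ($L{\left(O \right)} = \left(0 + O\right)^{2} = O^{2}$)
$p = -144$
$\left(p + L{\left(-5 \right)}\right) 157 = \left(-144 + \left(-5\right)^{2}\right) 157 = \left(-144 + 25\right) 157 = \left(-119\right) 157 = -18683$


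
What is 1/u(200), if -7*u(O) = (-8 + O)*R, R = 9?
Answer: -7/1728 ≈ -0.0040509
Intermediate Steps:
u(O) = 72/7 - 9*O/7 (u(O) = -(-8 + O)*9/7 = -(-72 + 9*O)/7 = 72/7 - 9*O/7)
1/u(200) = 1/(72/7 - 9/7*200) = 1/(72/7 - 1800/7) = 1/(-1728/7) = -7/1728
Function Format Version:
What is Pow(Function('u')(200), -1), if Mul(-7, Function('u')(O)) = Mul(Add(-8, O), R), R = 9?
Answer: Rational(-7, 1728) ≈ -0.0040509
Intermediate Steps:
Function('u')(O) = Add(Rational(72, 7), Mul(Rational(-9, 7), O)) (Function('u')(O) = Mul(Rational(-1, 7), Mul(Add(-8, O), 9)) = Mul(Rational(-1, 7), Add(-72, Mul(9, O))) = Add(Rational(72, 7), Mul(Rational(-9, 7), O)))
Pow(Function('u')(200), -1) = Pow(Add(Rational(72, 7), Mul(Rational(-9, 7), 200)), -1) = Pow(Add(Rational(72, 7), Rational(-1800, 7)), -1) = Pow(Rational(-1728, 7), -1) = Rational(-7, 1728)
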